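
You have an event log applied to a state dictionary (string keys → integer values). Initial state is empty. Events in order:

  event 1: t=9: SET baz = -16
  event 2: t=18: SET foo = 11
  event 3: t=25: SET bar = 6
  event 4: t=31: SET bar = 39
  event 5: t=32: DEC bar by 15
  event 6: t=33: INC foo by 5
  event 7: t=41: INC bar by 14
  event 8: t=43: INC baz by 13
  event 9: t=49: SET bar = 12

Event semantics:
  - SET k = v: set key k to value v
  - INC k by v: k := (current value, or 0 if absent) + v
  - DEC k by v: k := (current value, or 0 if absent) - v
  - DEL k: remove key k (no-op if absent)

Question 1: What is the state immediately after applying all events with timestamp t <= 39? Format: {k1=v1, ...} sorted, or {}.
Apply events with t <= 39 (6 events):
  after event 1 (t=9: SET baz = -16): {baz=-16}
  after event 2 (t=18: SET foo = 11): {baz=-16, foo=11}
  after event 3 (t=25: SET bar = 6): {bar=6, baz=-16, foo=11}
  after event 4 (t=31: SET bar = 39): {bar=39, baz=-16, foo=11}
  after event 5 (t=32: DEC bar by 15): {bar=24, baz=-16, foo=11}
  after event 6 (t=33: INC foo by 5): {bar=24, baz=-16, foo=16}

Answer: {bar=24, baz=-16, foo=16}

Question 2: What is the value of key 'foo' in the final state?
Track key 'foo' through all 9 events:
  event 1 (t=9: SET baz = -16): foo unchanged
  event 2 (t=18: SET foo = 11): foo (absent) -> 11
  event 3 (t=25: SET bar = 6): foo unchanged
  event 4 (t=31: SET bar = 39): foo unchanged
  event 5 (t=32: DEC bar by 15): foo unchanged
  event 6 (t=33: INC foo by 5): foo 11 -> 16
  event 7 (t=41: INC bar by 14): foo unchanged
  event 8 (t=43: INC baz by 13): foo unchanged
  event 9 (t=49: SET bar = 12): foo unchanged
Final: foo = 16

Answer: 16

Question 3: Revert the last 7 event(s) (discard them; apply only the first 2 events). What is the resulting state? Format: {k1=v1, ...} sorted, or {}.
Keep first 2 events (discard last 7):
  after event 1 (t=9: SET baz = -16): {baz=-16}
  after event 2 (t=18: SET foo = 11): {baz=-16, foo=11}

Answer: {baz=-16, foo=11}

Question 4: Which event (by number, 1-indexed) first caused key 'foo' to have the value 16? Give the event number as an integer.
Looking for first event where foo becomes 16:
  event 2: foo = 11
  event 3: foo = 11
  event 4: foo = 11
  event 5: foo = 11
  event 6: foo 11 -> 16  <-- first match

Answer: 6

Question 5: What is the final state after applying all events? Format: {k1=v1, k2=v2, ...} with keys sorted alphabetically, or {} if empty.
  after event 1 (t=9: SET baz = -16): {baz=-16}
  after event 2 (t=18: SET foo = 11): {baz=-16, foo=11}
  after event 3 (t=25: SET bar = 6): {bar=6, baz=-16, foo=11}
  after event 4 (t=31: SET bar = 39): {bar=39, baz=-16, foo=11}
  after event 5 (t=32: DEC bar by 15): {bar=24, baz=-16, foo=11}
  after event 6 (t=33: INC foo by 5): {bar=24, baz=-16, foo=16}
  after event 7 (t=41: INC bar by 14): {bar=38, baz=-16, foo=16}
  after event 8 (t=43: INC baz by 13): {bar=38, baz=-3, foo=16}
  after event 9 (t=49: SET bar = 12): {bar=12, baz=-3, foo=16}

Answer: {bar=12, baz=-3, foo=16}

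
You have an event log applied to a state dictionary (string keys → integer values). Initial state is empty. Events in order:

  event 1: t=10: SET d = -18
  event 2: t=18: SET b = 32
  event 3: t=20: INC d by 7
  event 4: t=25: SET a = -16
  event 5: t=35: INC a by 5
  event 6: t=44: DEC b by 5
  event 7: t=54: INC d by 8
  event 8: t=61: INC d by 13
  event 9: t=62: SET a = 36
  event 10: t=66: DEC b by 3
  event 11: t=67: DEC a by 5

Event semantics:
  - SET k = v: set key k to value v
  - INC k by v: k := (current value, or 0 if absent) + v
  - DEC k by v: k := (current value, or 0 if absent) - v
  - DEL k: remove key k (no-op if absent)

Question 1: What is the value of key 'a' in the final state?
Answer: 31

Derivation:
Track key 'a' through all 11 events:
  event 1 (t=10: SET d = -18): a unchanged
  event 2 (t=18: SET b = 32): a unchanged
  event 3 (t=20: INC d by 7): a unchanged
  event 4 (t=25: SET a = -16): a (absent) -> -16
  event 5 (t=35: INC a by 5): a -16 -> -11
  event 6 (t=44: DEC b by 5): a unchanged
  event 7 (t=54: INC d by 8): a unchanged
  event 8 (t=61: INC d by 13): a unchanged
  event 9 (t=62: SET a = 36): a -11 -> 36
  event 10 (t=66: DEC b by 3): a unchanged
  event 11 (t=67: DEC a by 5): a 36 -> 31
Final: a = 31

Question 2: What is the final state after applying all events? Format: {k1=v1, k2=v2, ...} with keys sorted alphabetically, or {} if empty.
Answer: {a=31, b=24, d=10}

Derivation:
  after event 1 (t=10: SET d = -18): {d=-18}
  after event 2 (t=18: SET b = 32): {b=32, d=-18}
  after event 3 (t=20: INC d by 7): {b=32, d=-11}
  after event 4 (t=25: SET a = -16): {a=-16, b=32, d=-11}
  after event 5 (t=35: INC a by 5): {a=-11, b=32, d=-11}
  after event 6 (t=44: DEC b by 5): {a=-11, b=27, d=-11}
  after event 7 (t=54: INC d by 8): {a=-11, b=27, d=-3}
  after event 8 (t=61: INC d by 13): {a=-11, b=27, d=10}
  after event 9 (t=62: SET a = 36): {a=36, b=27, d=10}
  after event 10 (t=66: DEC b by 3): {a=36, b=24, d=10}
  after event 11 (t=67: DEC a by 5): {a=31, b=24, d=10}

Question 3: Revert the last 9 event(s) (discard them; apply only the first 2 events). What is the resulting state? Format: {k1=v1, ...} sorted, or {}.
Answer: {b=32, d=-18}

Derivation:
Keep first 2 events (discard last 9):
  after event 1 (t=10: SET d = -18): {d=-18}
  after event 2 (t=18: SET b = 32): {b=32, d=-18}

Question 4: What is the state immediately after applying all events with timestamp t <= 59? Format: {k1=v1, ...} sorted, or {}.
Apply events with t <= 59 (7 events):
  after event 1 (t=10: SET d = -18): {d=-18}
  after event 2 (t=18: SET b = 32): {b=32, d=-18}
  after event 3 (t=20: INC d by 7): {b=32, d=-11}
  after event 4 (t=25: SET a = -16): {a=-16, b=32, d=-11}
  after event 5 (t=35: INC a by 5): {a=-11, b=32, d=-11}
  after event 6 (t=44: DEC b by 5): {a=-11, b=27, d=-11}
  after event 7 (t=54: INC d by 8): {a=-11, b=27, d=-3}

Answer: {a=-11, b=27, d=-3}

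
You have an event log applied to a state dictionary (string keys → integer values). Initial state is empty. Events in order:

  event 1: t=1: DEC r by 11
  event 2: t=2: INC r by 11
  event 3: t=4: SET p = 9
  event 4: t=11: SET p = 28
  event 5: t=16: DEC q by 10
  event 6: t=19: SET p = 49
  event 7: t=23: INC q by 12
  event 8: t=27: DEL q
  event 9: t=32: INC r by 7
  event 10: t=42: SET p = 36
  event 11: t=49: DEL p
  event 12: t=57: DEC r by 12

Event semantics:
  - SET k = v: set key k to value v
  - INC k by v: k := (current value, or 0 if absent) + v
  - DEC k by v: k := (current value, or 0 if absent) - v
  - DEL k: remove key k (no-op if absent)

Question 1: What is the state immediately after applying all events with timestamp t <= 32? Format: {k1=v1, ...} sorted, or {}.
Apply events with t <= 32 (9 events):
  after event 1 (t=1: DEC r by 11): {r=-11}
  after event 2 (t=2: INC r by 11): {r=0}
  after event 3 (t=4: SET p = 9): {p=9, r=0}
  after event 4 (t=11: SET p = 28): {p=28, r=0}
  after event 5 (t=16: DEC q by 10): {p=28, q=-10, r=0}
  after event 6 (t=19: SET p = 49): {p=49, q=-10, r=0}
  after event 7 (t=23: INC q by 12): {p=49, q=2, r=0}
  after event 8 (t=27: DEL q): {p=49, r=0}
  after event 9 (t=32: INC r by 7): {p=49, r=7}

Answer: {p=49, r=7}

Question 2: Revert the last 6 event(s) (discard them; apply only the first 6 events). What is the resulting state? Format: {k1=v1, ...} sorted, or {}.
Answer: {p=49, q=-10, r=0}

Derivation:
Keep first 6 events (discard last 6):
  after event 1 (t=1: DEC r by 11): {r=-11}
  after event 2 (t=2: INC r by 11): {r=0}
  after event 3 (t=4: SET p = 9): {p=9, r=0}
  after event 4 (t=11: SET p = 28): {p=28, r=0}
  after event 5 (t=16: DEC q by 10): {p=28, q=-10, r=0}
  after event 6 (t=19: SET p = 49): {p=49, q=-10, r=0}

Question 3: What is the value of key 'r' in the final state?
Track key 'r' through all 12 events:
  event 1 (t=1: DEC r by 11): r (absent) -> -11
  event 2 (t=2: INC r by 11): r -11 -> 0
  event 3 (t=4: SET p = 9): r unchanged
  event 4 (t=11: SET p = 28): r unchanged
  event 5 (t=16: DEC q by 10): r unchanged
  event 6 (t=19: SET p = 49): r unchanged
  event 7 (t=23: INC q by 12): r unchanged
  event 8 (t=27: DEL q): r unchanged
  event 9 (t=32: INC r by 7): r 0 -> 7
  event 10 (t=42: SET p = 36): r unchanged
  event 11 (t=49: DEL p): r unchanged
  event 12 (t=57: DEC r by 12): r 7 -> -5
Final: r = -5

Answer: -5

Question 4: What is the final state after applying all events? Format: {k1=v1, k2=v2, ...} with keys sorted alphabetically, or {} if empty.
Answer: {r=-5}

Derivation:
  after event 1 (t=1: DEC r by 11): {r=-11}
  after event 2 (t=2: INC r by 11): {r=0}
  after event 3 (t=4: SET p = 9): {p=9, r=0}
  after event 4 (t=11: SET p = 28): {p=28, r=0}
  after event 5 (t=16: DEC q by 10): {p=28, q=-10, r=0}
  after event 6 (t=19: SET p = 49): {p=49, q=-10, r=0}
  after event 7 (t=23: INC q by 12): {p=49, q=2, r=0}
  after event 8 (t=27: DEL q): {p=49, r=0}
  after event 9 (t=32: INC r by 7): {p=49, r=7}
  after event 10 (t=42: SET p = 36): {p=36, r=7}
  after event 11 (t=49: DEL p): {r=7}
  after event 12 (t=57: DEC r by 12): {r=-5}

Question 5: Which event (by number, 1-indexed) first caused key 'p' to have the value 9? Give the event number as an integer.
Looking for first event where p becomes 9:
  event 3: p (absent) -> 9  <-- first match

Answer: 3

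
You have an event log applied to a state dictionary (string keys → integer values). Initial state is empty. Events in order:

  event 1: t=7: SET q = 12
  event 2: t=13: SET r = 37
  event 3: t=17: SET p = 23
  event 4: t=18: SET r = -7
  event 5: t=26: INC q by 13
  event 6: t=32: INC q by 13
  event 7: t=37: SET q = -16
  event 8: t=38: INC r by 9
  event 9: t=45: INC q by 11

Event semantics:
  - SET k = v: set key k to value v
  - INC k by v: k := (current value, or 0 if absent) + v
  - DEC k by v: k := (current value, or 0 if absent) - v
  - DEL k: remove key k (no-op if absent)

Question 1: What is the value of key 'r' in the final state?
Answer: 2

Derivation:
Track key 'r' through all 9 events:
  event 1 (t=7: SET q = 12): r unchanged
  event 2 (t=13: SET r = 37): r (absent) -> 37
  event 3 (t=17: SET p = 23): r unchanged
  event 4 (t=18: SET r = -7): r 37 -> -7
  event 5 (t=26: INC q by 13): r unchanged
  event 6 (t=32: INC q by 13): r unchanged
  event 7 (t=37: SET q = -16): r unchanged
  event 8 (t=38: INC r by 9): r -7 -> 2
  event 9 (t=45: INC q by 11): r unchanged
Final: r = 2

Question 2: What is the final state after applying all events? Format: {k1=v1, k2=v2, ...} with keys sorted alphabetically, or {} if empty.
  after event 1 (t=7: SET q = 12): {q=12}
  after event 2 (t=13: SET r = 37): {q=12, r=37}
  after event 3 (t=17: SET p = 23): {p=23, q=12, r=37}
  after event 4 (t=18: SET r = -7): {p=23, q=12, r=-7}
  after event 5 (t=26: INC q by 13): {p=23, q=25, r=-7}
  after event 6 (t=32: INC q by 13): {p=23, q=38, r=-7}
  after event 7 (t=37: SET q = -16): {p=23, q=-16, r=-7}
  after event 8 (t=38: INC r by 9): {p=23, q=-16, r=2}
  after event 9 (t=45: INC q by 11): {p=23, q=-5, r=2}

Answer: {p=23, q=-5, r=2}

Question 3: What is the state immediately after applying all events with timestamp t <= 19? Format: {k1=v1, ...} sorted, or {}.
Apply events with t <= 19 (4 events):
  after event 1 (t=7: SET q = 12): {q=12}
  after event 2 (t=13: SET r = 37): {q=12, r=37}
  after event 3 (t=17: SET p = 23): {p=23, q=12, r=37}
  after event 4 (t=18: SET r = -7): {p=23, q=12, r=-7}

Answer: {p=23, q=12, r=-7}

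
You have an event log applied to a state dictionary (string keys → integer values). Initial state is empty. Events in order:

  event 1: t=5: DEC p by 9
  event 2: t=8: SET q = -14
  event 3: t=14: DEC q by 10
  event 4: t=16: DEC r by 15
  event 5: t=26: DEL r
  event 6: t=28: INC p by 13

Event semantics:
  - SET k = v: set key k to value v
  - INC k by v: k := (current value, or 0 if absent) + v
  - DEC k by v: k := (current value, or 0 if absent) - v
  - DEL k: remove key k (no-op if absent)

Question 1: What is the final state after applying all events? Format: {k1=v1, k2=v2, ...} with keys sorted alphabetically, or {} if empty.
Answer: {p=4, q=-24}

Derivation:
  after event 1 (t=5: DEC p by 9): {p=-9}
  after event 2 (t=8: SET q = -14): {p=-9, q=-14}
  after event 3 (t=14: DEC q by 10): {p=-9, q=-24}
  after event 4 (t=16: DEC r by 15): {p=-9, q=-24, r=-15}
  after event 5 (t=26: DEL r): {p=-9, q=-24}
  after event 6 (t=28: INC p by 13): {p=4, q=-24}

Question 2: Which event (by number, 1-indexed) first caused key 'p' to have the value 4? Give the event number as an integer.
Looking for first event where p becomes 4:
  event 1: p = -9
  event 2: p = -9
  event 3: p = -9
  event 4: p = -9
  event 5: p = -9
  event 6: p -9 -> 4  <-- first match

Answer: 6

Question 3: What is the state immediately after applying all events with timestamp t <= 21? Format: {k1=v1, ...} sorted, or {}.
Apply events with t <= 21 (4 events):
  after event 1 (t=5: DEC p by 9): {p=-9}
  after event 2 (t=8: SET q = -14): {p=-9, q=-14}
  after event 3 (t=14: DEC q by 10): {p=-9, q=-24}
  after event 4 (t=16: DEC r by 15): {p=-9, q=-24, r=-15}

Answer: {p=-9, q=-24, r=-15}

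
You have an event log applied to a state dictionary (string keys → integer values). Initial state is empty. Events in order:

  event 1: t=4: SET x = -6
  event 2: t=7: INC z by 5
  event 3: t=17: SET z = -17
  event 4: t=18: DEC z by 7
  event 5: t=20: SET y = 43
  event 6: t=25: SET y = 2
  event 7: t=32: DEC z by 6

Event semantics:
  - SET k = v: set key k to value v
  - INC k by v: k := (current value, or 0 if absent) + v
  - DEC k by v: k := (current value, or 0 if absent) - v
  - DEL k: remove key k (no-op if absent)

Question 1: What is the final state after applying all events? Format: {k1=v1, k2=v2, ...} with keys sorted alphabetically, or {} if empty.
Answer: {x=-6, y=2, z=-30}

Derivation:
  after event 1 (t=4: SET x = -6): {x=-6}
  after event 2 (t=7: INC z by 5): {x=-6, z=5}
  after event 3 (t=17: SET z = -17): {x=-6, z=-17}
  after event 4 (t=18: DEC z by 7): {x=-6, z=-24}
  after event 5 (t=20: SET y = 43): {x=-6, y=43, z=-24}
  after event 6 (t=25: SET y = 2): {x=-6, y=2, z=-24}
  after event 7 (t=32: DEC z by 6): {x=-6, y=2, z=-30}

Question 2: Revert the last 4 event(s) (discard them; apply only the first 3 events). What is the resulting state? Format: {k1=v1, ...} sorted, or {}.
Keep first 3 events (discard last 4):
  after event 1 (t=4: SET x = -6): {x=-6}
  after event 2 (t=7: INC z by 5): {x=-6, z=5}
  after event 3 (t=17: SET z = -17): {x=-6, z=-17}

Answer: {x=-6, z=-17}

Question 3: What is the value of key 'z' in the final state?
Track key 'z' through all 7 events:
  event 1 (t=4: SET x = -6): z unchanged
  event 2 (t=7: INC z by 5): z (absent) -> 5
  event 3 (t=17: SET z = -17): z 5 -> -17
  event 4 (t=18: DEC z by 7): z -17 -> -24
  event 5 (t=20: SET y = 43): z unchanged
  event 6 (t=25: SET y = 2): z unchanged
  event 7 (t=32: DEC z by 6): z -24 -> -30
Final: z = -30

Answer: -30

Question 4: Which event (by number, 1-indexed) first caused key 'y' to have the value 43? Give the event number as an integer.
Looking for first event where y becomes 43:
  event 5: y (absent) -> 43  <-- first match

Answer: 5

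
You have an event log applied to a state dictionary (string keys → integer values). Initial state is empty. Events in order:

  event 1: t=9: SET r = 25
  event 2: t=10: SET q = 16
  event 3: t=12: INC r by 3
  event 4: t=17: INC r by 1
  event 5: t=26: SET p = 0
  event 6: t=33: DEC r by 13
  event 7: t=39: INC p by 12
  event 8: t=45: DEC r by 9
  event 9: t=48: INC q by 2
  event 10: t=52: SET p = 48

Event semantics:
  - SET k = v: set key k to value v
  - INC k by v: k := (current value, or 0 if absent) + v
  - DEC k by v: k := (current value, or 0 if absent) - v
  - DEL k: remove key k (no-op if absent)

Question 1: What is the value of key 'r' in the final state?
Answer: 7

Derivation:
Track key 'r' through all 10 events:
  event 1 (t=9: SET r = 25): r (absent) -> 25
  event 2 (t=10: SET q = 16): r unchanged
  event 3 (t=12: INC r by 3): r 25 -> 28
  event 4 (t=17: INC r by 1): r 28 -> 29
  event 5 (t=26: SET p = 0): r unchanged
  event 6 (t=33: DEC r by 13): r 29 -> 16
  event 7 (t=39: INC p by 12): r unchanged
  event 8 (t=45: DEC r by 9): r 16 -> 7
  event 9 (t=48: INC q by 2): r unchanged
  event 10 (t=52: SET p = 48): r unchanged
Final: r = 7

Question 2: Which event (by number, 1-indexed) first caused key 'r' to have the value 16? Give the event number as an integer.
Looking for first event where r becomes 16:
  event 1: r = 25
  event 2: r = 25
  event 3: r = 28
  event 4: r = 29
  event 5: r = 29
  event 6: r 29 -> 16  <-- first match

Answer: 6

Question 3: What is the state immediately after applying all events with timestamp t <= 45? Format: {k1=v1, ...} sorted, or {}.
Answer: {p=12, q=16, r=7}

Derivation:
Apply events with t <= 45 (8 events):
  after event 1 (t=9: SET r = 25): {r=25}
  after event 2 (t=10: SET q = 16): {q=16, r=25}
  after event 3 (t=12: INC r by 3): {q=16, r=28}
  after event 4 (t=17: INC r by 1): {q=16, r=29}
  after event 5 (t=26: SET p = 0): {p=0, q=16, r=29}
  after event 6 (t=33: DEC r by 13): {p=0, q=16, r=16}
  after event 7 (t=39: INC p by 12): {p=12, q=16, r=16}
  after event 8 (t=45: DEC r by 9): {p=12, q=16, r=7}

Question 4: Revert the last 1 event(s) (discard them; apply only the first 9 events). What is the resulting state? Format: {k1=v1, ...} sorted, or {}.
Answer: {p=12, q=18, r=7}

Derivation:
Keep first 9 events (discard last 1):
  after event 1 (t=9: SET r = 25): {r=25}
  after event 2 (t=10: SET q = 16): {q=16, r=25}
  after event 3 (t=12: INC r by 3): {q=16, r=28}
  after event 4 (t=17: INC r by 1): {q=16, r=29}
  after event 5 (t=26: SET p = 0): {p=0, q=16, r=29}
  after event 6 (t=33: DEC r by 13): {p=0, q=16, r=16}
  after event 7 (t=39: INC p by 12): {p=12, q=16, r=16}
  after event 8 (t=45: DEC r by 9): {p=12, q=16, r=7}
  after event 9 (t=48: INC q by 2): {p=12, q=18, r=7}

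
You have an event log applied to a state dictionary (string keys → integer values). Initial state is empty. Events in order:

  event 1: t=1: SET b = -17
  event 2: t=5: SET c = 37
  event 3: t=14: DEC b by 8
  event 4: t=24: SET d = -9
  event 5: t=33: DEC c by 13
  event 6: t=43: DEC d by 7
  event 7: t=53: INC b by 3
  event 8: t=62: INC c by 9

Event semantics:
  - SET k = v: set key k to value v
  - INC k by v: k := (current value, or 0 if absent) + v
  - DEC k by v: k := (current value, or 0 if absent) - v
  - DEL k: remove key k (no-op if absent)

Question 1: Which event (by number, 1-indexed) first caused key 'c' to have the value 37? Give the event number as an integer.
Looking for first event where c becomes 37:
  event 2: c (absent) -> 37  <-- first match

Answer: 2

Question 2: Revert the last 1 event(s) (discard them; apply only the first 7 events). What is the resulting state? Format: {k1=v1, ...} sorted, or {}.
Keep first 7 events (discard last 1):
  after event 1 (t=1: SET b = -17): {b=-17}
  after event 2 (t=5: SET c = 37): {b=-17, c=37}
  after event 3 (t=14: DEC b by 8): {b=-25, c=37}
  after event 4 (t=24: SET d = -9): {b=-25, c=37, d=-9}
  after event 5 (t=33: DEC c by 13): {b=-25, c=24, d=-9}
  after event 6 (t=43: DEC d by 7): {b=-25, c=24, d=-16}
  after event 7 (t=53: INC b by 3): {b=-22, c=24, d=-16}

Answer: {b=-22, c=24, d=-16}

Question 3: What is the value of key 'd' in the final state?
Answer: -16

Derivation:
Track key 'd' through all 8 events:
  event 1 (t=1: SET b = -17): d unchanged
  event 2 (t=5: SET c = 37): d unchanged
  event 3 (t=14: DEC b by 8): d unchanged
  event 4 (t=24: SET d = -9): d (absent) -> -9
  event 5 (t=33: DEC c by 13): d unchanged
  event 6 (t=43: DEC d by 7): d -9 -> -16
  event 7 (t=53: INC b by 3): d unchanged
  event 8 (t=62: INC c by 9): d unchanged
Final: d = -16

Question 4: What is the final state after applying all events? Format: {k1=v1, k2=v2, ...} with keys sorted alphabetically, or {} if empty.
Answer: {b=-22, c=33, d=-16}

Derivation:
  after event 1 (t=1: SET b = -17): {b=-17}
  after event 2 (t=5: SET c = 37): {b=-17, c=37}
  after event 3 (t=14: DEC b by 8): {b=-25, c=37}
  after event 4 (t=24: SET d = -9): {b=-25, c=37, d=-9}
  after event 5 (t=33: DEC c by 13): {b=-25, c=24, d=-9}
  after event 6 (t=43: DEC d by 7): {b=-25, c=24, d=-16}
  after event 7 (t=53: INC b by 3): {b=-22, c=24, d=-16}
  after event 8 (t=62: INC c by 9): {b=-22, c=33, d=-16}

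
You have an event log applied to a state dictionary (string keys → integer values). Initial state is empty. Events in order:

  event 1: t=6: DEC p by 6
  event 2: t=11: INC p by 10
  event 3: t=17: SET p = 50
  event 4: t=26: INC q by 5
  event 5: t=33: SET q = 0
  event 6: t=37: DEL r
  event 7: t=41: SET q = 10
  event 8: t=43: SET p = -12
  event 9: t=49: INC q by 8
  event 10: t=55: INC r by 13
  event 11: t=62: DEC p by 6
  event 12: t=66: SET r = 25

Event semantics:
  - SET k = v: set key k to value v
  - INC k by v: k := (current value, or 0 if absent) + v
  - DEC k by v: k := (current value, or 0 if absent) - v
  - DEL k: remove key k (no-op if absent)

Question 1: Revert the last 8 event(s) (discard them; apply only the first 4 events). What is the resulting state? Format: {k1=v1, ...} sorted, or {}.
Answer: {p=50, q=5}

Derivation:
Keep first 4 events (discard last 8):
  after event 1 (t=6: DEC p by 6): {p=-6}
  after event 2 (t=11: INC p by 10): {p=4}
  after event 3 (t=17: SET p = 50): {p=50}
  after event 4 (t=26: INC q by 5): {p=50, q=5}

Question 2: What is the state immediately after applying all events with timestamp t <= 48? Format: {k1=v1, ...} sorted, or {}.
Apply events with t <= 48 (8 events):
  after event 1 (t=6: DEC p by 6): {p=-6}
  after event 2 (t=11: INC p by 10): {p=4}
  after event 3 (t=17: SET p = 50): {p=50}
  after event 4 (t=26: INC q by 5): {p=50, q=5}
  after event 5 (t=33: SET q = 0): {p=50, q=0}
  after event 6 (t=37: DEL r): {p=50, q=0}
  after event 7 (t=41: SET q = 10): {p=50, q=10}
  after event 8 (t=43: SET p = -12): {p=-12, q=10}

Answer: {p=-12, q=10}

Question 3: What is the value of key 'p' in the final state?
Answer: -18

Derivation:
Track key 'p' through all 12 events:
  event 1 (t=6: DEC p by 6): p (absent) -> -6
  event 2 (t=11: INC p by 10): p -6 -> 4
  event 3 (t=17: SET p = 50): p 4 -> 50
  event 4 (t=26: INC q by 5): p unchanged
  event 5 (t=33: SET q = 0): p unchanged
  event 6 (t=37: DEL r): p unchanged
  event 7 (t=41: SET q = 10): p unchanged
  event 8 (t=43: SET p = -12): p 50 -> -12
  event 9 (t=49: INC q by 8): p unchanged
  event 10 (t=55: INC r by 13): p unchanged
  event 11 (t=62: DEC p by 6): p -12 -> -18
  event 12 (t=66: SET r = 25): p unchanged
Final: p = -18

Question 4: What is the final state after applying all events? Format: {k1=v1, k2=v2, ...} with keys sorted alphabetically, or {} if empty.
Answer: {p=-18, q=18, r=25}

Derivation:
  after event 1 (t=6: DEC p by 6): {p=-6}
  after event 2 (t=11: INC p by 10): {p=4}
  after event 3 (t=17: SET p = 50): {p=50}
  after event 4 (t=26: INC q by 5): {p=50, q=5}
  after event 5 (t=33: SET q = 0): {p=50, q=0}
  after event 6 (t=37: DEL r): {p=50, q=0}
  after event 7 (t=41: SET q = 10): {p=50, q=10}
  after event 8 (t=43: SET p = -12): {p=-12, q=10}
  after event 9 (t=49: INC q by 8): {p=-12, q=18}
  after event 10 (t=55: INC r by 13): {p=-12, q=18, r=13}
  after event 11 (t=62: DEC p by 6): {p=-18, q=18, r=13}
  after event 12 (t=66: SET r = 25): {p=-18, q=18, r=25}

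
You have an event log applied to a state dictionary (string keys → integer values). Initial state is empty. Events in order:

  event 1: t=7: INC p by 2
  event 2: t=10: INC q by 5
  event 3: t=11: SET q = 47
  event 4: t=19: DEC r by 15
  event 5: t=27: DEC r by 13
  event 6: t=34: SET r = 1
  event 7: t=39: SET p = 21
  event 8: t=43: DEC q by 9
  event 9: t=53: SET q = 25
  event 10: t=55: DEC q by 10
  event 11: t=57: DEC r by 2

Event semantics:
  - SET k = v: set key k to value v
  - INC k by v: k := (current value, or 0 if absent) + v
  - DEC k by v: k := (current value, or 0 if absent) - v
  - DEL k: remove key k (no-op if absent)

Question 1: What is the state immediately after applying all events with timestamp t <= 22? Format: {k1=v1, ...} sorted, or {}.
Answer: {p=2, q=47, r=-15}

Derivation:
Apply events with t <= 22 (4 events):
  after event 1 (t=7: INC p by 2): {p=2}
  after event 2 (t=10: INC q by 5): {p=2, q=5}
  after event 3 (t=11: SET q = 47): {p=2, q=47}
  after event 4 (t=19: DEC r by 15): {p=2, q=47, r=-15}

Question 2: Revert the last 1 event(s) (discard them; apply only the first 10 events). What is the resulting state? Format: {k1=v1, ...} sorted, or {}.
Answer: {p=21, q=15, r=1}

Derivation:
Keep first 10 events (discard last 1):
  after event 1 (t=7: INC p by 2): {p=2}
  after event 2 (t=10: INC q by 5): {p=2, q=5}
  after event 3 (t=11: SET q = 47): {p=2, q=47}
  after event 4 (t=19: DEC r by 15): {p=2, q=47, r=-15}
  after event 5 (t=27: DEC r by 13): {p=2, q=47, r=-28}
  after event 6 (t=34: SET r = 1): {p=2, q=47, r=1}
  after event 7 (t=39: SET p = 21): {p=21, q=47, r=1}
  after event 8 (t=43: DEC q by 9): {p=21, q=38, r=1}
  after event 9 (t=53: SET q = 25): {p=21, q=25, r=1}
  after event 10 (t=55: DEC q by 10): {p=21, q=15, r=1}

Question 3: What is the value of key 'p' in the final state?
Answer: 21

Derivation:
Track key 'p' through all 11 events:
  event 1 (t=7: INC p by 2): p (absent) -> 2
  event 2 (t=10: INC q by 5): p unchanged
  event 3 (t=11: SET q = 47): p unchanged
  event 4 (t=19: DEC r by 15): p unchanged
  event 5 (t=27: DEC r by 13): p unchanged
  event 6 (t=34: SET r = 1): p unchanged
  event 7 (t=39: SET p = 21): p 2 -> 21
  event 8 (t=43: DEC q by 9): p unchanged
  event 9 (t=53: SET q = 25): p unchanged
  event 10 (t=55: DEC q by 10): p unchanged
  event 11 (t=57: DEC r by 2): p unchanged
Final: p = 21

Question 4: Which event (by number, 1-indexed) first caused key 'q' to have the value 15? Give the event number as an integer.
Looking for first event where q becomes 15:
  event 2: q = 5
  event 3: q = 47
  event 4: q = 47
  event 5: q = 47
  event 6: q = 47
  event 7: q = 47
  event 8: q = 38
  event 9: q = 25
  event 10: q 25 -> 15  <-- first match

Answer: 10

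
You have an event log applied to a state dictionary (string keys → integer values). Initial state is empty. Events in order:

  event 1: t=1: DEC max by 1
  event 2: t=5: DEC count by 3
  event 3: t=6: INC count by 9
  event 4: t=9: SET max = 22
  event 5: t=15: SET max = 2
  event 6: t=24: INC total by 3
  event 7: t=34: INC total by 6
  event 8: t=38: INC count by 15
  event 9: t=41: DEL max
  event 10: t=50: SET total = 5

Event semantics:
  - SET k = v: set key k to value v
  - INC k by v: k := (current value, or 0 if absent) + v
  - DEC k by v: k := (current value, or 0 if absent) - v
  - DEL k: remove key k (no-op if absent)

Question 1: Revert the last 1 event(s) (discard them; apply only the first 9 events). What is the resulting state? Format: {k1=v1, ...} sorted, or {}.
Answer: {count=21, total=9}

Derivation:
Keep first 9 events (discard last 1):
  after event 1 (t=1: DEC max by 1): {max=-1}
  after event 2 (t=5: DEC count by 3): {count=-3, max=-1}
  after event 3 (t=6: INC count by 9): {count=6, max=-1}
  after event 4 (t=9: SET max = 22): {count=6, max=22}
  after event 5 (t=15: SET max = 2): {count=6, max=2}
  after event 6 (t=24: INC total by 3): {count=6, max=2, total=3}
  after event 7 (t=34: INC total by 6): {count=6, max=2, total=9}
  after event 8 (t=38: INC count by 15): {count=21, max=2, total=9}
  after event 9 (t=41: DEL max): {count=21, total=9}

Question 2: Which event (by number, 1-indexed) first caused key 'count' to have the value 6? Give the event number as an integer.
Answer: 3

Derivation:
Looking for first event where count becomes 6:
  event 2: count = -3
  event 3: count -3 -> 6  <-- first match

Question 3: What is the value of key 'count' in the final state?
Track key 'count' through all 10 events:
  event 1 (t=1: DEC max by 1): count unchanged
  event 2 (t=5: DEC count by 3): count (absent) -> -3
  event 3 (t=6: INC count by 9): count -3 -> 6
  event 4 (t=9: SET max = 22): count unchanged
  event 5 (t=15: SET max = 2): count unchanged
  event 6 (t=24: INC total by 3): count unchanged
  event 7 (t=34: INC total by 6): count unchanged
  event 8 (t=38: INC count by 15): count 6 -> 21
  event 9 (t=41: DEL max): count unchanged
  event 10 (t=50: SET total = 5): count unchanged
Final: count = 21

Answer: 21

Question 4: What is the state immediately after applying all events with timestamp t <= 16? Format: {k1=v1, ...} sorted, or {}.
Apply events with t <= 16 (5 events):
  after event 1 (t=1: DEC max by 1): {max=-1}
  after event 2 (t=5: DEC count by 3): {count=-3, max=-1}
  after event 3 (t=6: INC count by 9): {count=6, max=-1}
  after event 4 (t=9: SET max = 22): {count=6, max=22}
  after event 5 (t=15: SET max = 2): {count=6, max=2}

Answer: {count=6, max=2}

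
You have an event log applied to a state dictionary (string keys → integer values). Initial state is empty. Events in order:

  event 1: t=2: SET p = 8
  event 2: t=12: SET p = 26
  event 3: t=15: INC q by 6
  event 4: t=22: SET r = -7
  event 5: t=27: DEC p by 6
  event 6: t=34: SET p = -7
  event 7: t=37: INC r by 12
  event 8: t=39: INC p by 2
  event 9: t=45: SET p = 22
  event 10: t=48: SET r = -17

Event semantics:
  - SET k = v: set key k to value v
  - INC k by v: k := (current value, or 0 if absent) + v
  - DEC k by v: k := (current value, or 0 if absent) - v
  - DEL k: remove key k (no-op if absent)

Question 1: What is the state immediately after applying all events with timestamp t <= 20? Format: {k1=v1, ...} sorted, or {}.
Answer: {p=26, q=6}

Derivation:
Apply events with t <= 20 (3 events):
  after event 1 (t=2: SET p = 8): {p=8}
  after event 2 (t=12: SET p = 26): {p=26}
  after event 3 (t=15: INC q by 6): {p=26, q=6}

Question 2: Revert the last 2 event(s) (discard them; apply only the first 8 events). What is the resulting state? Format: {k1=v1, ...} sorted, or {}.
Answer: {p=-5, q=6, r=5}

Derivation:
Keep first 8 events (discard last 2):
  after event 1 (t=2: SET p = 8): {p=8}
  after event 2 (t=12: SET p = 26): {p=26}
  after event 3 (t=15: INC q by 6): {p=26, q=6}
  after event 4 (t=22: SET r = -7): {p=26, q=6, r=-7}
  after event 5 (t=27: DEC p by 6): {p=20, q=6, r=-7}
  after event 6 (t=34: SET p = -7): {p=-7, q=6, r=-7}
  after event 7 (t=37: INC r by 12): {p=-7, q=6, r=5}
  after event 8 (t=39: INC p by 2): {p=-5, q=6, r=5}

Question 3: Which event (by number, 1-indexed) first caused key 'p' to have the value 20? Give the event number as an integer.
Looking for first event where p becomes 20:
  event 1: p = 8
  event 2: p = 26
  event 3: p = 26
  event 4: p = 26
  event 5: p 26 -> 20  <-- first match

Answer: 5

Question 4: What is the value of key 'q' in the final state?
Answer: 6

Derivation:
Track key 'q' through all 10 events:
  event 1 (t=2: SET p = 8): q unchanged
  event 2 (t=12: SET p = 26): q unchanged
  event 3 (t=15: INC q by 6): q (absent) -> 6
  event 4 (t=22: SET r = -7): q unchanged
  event 5 (t=27: DEC p by 6): q unchanged
  event 6 (t=34: SET p = -7): q unchanged
  event 7 (t=37: INC r by 12): q unchanged
  event 8 (t=39: INC p by 2): q unchanged
  event 9 (t=45: SET p = 22): q unchanged
  event 10 (t=48: SET r = -17): q unchanged
Final: q = 6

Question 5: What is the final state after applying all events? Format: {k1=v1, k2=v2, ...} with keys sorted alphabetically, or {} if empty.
  after event 1 (t=2: SET p = 8): {p=8}
  after event 2 (t=12: SET p = 26): {p=26}
  after event 3 (t=15: INC q by 6): {p=26, q=6}
  after event 4 (t=22: SET r = -7): {p=26, q=6, r=-7}
  after event 5 (t=27: DEC p by 6): {p=20, q=6, r=-7}
  after event 6 (t=34: SET p = -7): {p=-7, q=6, r=-7}
  after event 7 (t=37: INC r by 12): {p=-7, q=6, r=5}
  after event 8 (t=39: INC p by 2): {p=-5, q=6, r=5}
  after event 9 (t=45: SET p = 22): {p=22, q=6, r=5}
  after event 10 (t=48: SET r = -17): {p=22, q=6, r=-17}

Answer: {p=22, q=6, r=-17}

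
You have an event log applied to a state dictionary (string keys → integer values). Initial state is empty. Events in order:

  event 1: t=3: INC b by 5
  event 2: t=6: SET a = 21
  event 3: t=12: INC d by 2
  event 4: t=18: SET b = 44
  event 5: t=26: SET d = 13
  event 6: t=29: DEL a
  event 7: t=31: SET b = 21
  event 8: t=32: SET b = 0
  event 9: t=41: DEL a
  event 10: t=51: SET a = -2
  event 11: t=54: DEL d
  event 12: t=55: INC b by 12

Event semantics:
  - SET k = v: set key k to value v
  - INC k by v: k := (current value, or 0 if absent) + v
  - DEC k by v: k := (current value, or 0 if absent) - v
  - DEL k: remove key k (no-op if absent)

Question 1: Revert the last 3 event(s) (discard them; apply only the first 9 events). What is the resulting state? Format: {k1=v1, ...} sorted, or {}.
Keep first 9 events (discard last 3):
  after event 1 (t=3: INC b by 5): {b=5}
  after event 2 (t=6: SET a = 21): {a=21, b=5}
  after event 3 (t=12: INC d by 2): {a=21, b=5, d=2}
  after event 4 (t=18: SET b = 44): {a=21, b=44, d=2}
  after event 5 (t=26: SET d = 13): {a=21, b=44, d=13}
  after event 6 (t=29: DEL a): {b=44, d=13}
  after event 7 (t=31: SET b = 21): {b=21, d=13}
  after event 8 (t=32: SET b = 0): {b=0, d=13}
  after event 9 (t=41: DEL a): {b=0, d=13}

Answer: {b=0, d=13}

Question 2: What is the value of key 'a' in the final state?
Track key 'a' through all 12 events:
  event 1 (t=3: INC b by 5): a unchanged
  event 2 (t=6: SET a = 21): a (absent) -> 21
  event 3 (t=12: INC d by 2): a unchanged
  event 4 (t=18: SET b = 44): a unchanged
  event 5 (t=26: SET d = 13): a unchanged
  event 6 (t=29: DEL a): a 21 -> (absent)
  event 7 (t=31: SET b = 21): a unchanged
  event 8 (t=32: SET b = 0): a unchanged
  event 9 (t=41: DEL a): a (absent) -> (absent)
  event 10 (t=51: SET a = -2): a (absent) -> -2
  event 11 (t=54: DEL d): a unchanged
  event 12 (t=55: INC b by 12): a unchanged
Final: a = -2

Answer: -2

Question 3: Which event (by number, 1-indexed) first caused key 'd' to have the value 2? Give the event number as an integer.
Looking for first event where d becomes 2:
  event 3: d (absent) -> 2  <-- first match

Answer: 3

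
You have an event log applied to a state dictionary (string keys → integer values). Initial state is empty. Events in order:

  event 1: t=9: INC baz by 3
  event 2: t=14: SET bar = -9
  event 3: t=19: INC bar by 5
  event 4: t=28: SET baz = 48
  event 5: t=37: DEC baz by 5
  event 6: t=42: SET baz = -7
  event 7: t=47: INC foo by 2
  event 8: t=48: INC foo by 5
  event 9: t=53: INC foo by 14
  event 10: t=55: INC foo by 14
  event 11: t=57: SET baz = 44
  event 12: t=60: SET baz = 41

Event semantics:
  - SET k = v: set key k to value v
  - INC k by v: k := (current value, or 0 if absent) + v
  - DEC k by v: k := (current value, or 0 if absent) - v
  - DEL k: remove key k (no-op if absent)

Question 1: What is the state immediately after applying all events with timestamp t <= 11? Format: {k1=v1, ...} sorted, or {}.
Answer: {baz=3}

Derivation:
Apply events with t <= 11 (1 events):
  after event 1 (t=9: INC baz by 3): {baz=3}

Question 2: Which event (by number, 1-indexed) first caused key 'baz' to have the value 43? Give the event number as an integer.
Answer: 5

Derivation:
Looking for first event where baz becomes 43:
  event 1: baz = 3
  event 2: baz = 3
  event 3: baz = 3
  event 4: baz = 48
  event 5: baz 48 -> 43  <-- first match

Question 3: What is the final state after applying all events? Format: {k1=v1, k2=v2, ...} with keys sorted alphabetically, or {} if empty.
  after event 1 (t=9: INC baz by 3): {baz=3}
  after event 2 (t=14: SET bar = -9): {bar=-9, baz=3}
  after event 3 (t=19: INC bar by 5): {bar=-4, baz=3}
  after event 4 (t=28: SET baz = 48): {bar=-4, baz=48}
  after event 5 (t=37: DEC baz by 5): {bar=-4, baz=43}
  after event 6 (t=42: SET baz = -7): {bar=-4, baz=-7}
  after event 7 (t=47: INC foo by 2): {bar=-4, baz=-7, foo=2}
  after event 8 (t=48: INC foo by 5): {bar=-4, baz=-7, foo=7}
  after event 9 (t=53: INC foo by 14): {bar=-4, baz=-7, foo=21}
  after event 10 (t=55: INC foo by 14): {bar=-4, baz=-7, foo=35}
  after event 11 (t=57: SET baz = 44): {bar=-4, baz=44, foo=35}
  after event 12 (t=60: SET baz = 41): {bar=-4, baz=41, foo=35}

Answer: {bar=-4, baz=41, foo=35}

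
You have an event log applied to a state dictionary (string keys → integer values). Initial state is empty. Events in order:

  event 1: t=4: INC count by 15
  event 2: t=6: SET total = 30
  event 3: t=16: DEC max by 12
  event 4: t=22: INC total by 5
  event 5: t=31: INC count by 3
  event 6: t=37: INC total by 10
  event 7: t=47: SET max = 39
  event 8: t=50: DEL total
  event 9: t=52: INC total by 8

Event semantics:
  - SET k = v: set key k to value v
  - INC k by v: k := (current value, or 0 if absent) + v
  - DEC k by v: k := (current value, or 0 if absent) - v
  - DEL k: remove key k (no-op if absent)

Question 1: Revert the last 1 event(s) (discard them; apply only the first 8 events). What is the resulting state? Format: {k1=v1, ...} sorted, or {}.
Answer: {count=18, max=39}

Derivation:
Keep first 8 events (discard last 1):
  after event 1 (t=4: INC count by 15): {count=15}
  after event 2 (t=6: SET total = 30): {count=15, total=30}
  after event 3 (t=16: DEC max by 12): {count=15, max=-12, total=30}
  after event 4 (t=22: INC total by 5): {count=15, max=-12, total=35}
  after event 5 (t=31: INC count by 3): {count=18, max=-12, total=35}
  after event 6 (t=37: INC total by 10): {count=18, max=-12, total=45}
  after event 7 (t=47: SET max = 39): {count=18, max=39, total=45}
  after event 8 (t=50: DEL total): {count=18, max=39}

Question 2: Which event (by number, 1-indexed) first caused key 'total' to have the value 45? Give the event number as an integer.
Answer: 6

Derivation:
Looking for first event where total becomes 45:
  event 2: total = 30
  event 3: total = 30
  event 4: total = 35
  event 5: total = 35
  event 6: total 35 -> 45  <-- first match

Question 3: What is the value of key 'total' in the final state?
Answer: 8

Derivation:
Track key 'total' through all 9 events:
  event 1 (t=4: INC count by 15): total unchanged
  event 2 (t=6: SET total = 30): total (absent) -> 30
  event 3 (t=16: DEC max by 12): total unchanged
  event 4 (t=22: INC total by 5): total 30 -> 35
  event 5 (t=31: INC count by 3): total unchanged
  event 6 (t=37: INC total by 10): total 35 -> 45
  event 7 (t=47: SET max = 39): total unchanged
  event 8 (t=50: DEL total): total 45 -> (absent)
  event 9 (t=52: INC total by 8): total (absent) -> 8
Final: total = 8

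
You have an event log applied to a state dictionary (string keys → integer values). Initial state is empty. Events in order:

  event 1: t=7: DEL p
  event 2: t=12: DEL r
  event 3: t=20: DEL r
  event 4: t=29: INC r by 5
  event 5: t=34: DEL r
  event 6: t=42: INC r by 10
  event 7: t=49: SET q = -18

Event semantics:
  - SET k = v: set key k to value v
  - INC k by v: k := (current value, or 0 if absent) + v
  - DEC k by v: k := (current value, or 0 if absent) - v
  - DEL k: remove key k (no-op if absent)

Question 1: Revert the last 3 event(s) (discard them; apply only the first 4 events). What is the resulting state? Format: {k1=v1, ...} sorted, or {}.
Answer: {r=5}

Derivation:
Keep first 4 events (discard last 3):
  after event 1 (t=7: DEL p): {}
  after event 2 (t=12: DEL r): {}
  after event 3 (t=20: DEL r): {}
  after event 4 (t=29: INC r by 5): {r=5}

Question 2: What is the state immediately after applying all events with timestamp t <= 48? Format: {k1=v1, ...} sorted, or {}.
Apply events with t <= 48 (6 events):
  after event 1 (t=7: DEL p): {}
  after event 2 (t=12: DEL r): {}
  after event 3 (t=20: DEL r): {}
  after event 4 (t=29: INC r by 5): {r=5}
  after event 5 (t=34: DEL r): {}
  after event 6 (t=42: INC r by 10): {r=10}

Answer: {r=10}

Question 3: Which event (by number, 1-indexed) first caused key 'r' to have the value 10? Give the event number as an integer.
Answer: 6

Derivation:
Looking for first event where r becomes 10:
  event 4: r = 5
  event 5: r = (absent)
  event 6: r (absent) -> 10  <-- first match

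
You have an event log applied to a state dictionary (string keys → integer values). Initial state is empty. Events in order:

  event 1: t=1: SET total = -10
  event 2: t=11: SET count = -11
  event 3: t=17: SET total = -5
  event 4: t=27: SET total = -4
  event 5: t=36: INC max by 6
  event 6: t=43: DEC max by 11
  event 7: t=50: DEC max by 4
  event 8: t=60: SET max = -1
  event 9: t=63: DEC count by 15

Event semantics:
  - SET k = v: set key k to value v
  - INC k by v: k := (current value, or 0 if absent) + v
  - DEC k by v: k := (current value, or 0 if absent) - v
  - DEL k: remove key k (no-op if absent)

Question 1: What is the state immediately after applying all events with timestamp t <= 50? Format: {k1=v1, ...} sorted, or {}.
Apply events with t <= 50 (7 events):
  after event 1 (t=1: SET total = -10): {total=-10}
  after event 2 (t=11: SET count = -11): {count=-11, total=-10}
  after event 3 (t=17: SET total = -5): {count=-11, total=-5}
  after event 4 (t=27: SET total = -4): {count=-11, total=-4}
  after event 5 (t=36: INC max by 6): {count=-11, max=6, total=-4}
  after event 6 (t=43: DEC max by 11): {count=-11, max=-5, total=-4}
  after event 7 (t=50: DEC max by 4): {count=-11, max=-9, total=-4}

Answer: {count=-11, max=-9, total=-4}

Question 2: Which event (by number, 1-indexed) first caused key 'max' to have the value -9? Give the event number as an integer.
Looking for first event where max becomes -9:
  event 5: max = 6
  event 6: max = -5
  event 7: max -5 -> -9  <-- first match

Answer: 7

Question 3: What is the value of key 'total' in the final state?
Answer: -4

Derivation:
Track key 'total' through all 9 events:
  event 1 (t=1: SET total = -10): total (absent) -> -10
  event 2 (t=11: SET count = -11): total unchanged
  event 3 (t=17: SET total = -5): total -10 -> -5
  event 4 (t=27: SET total = -4): total -5 -> -4
  event 5 (t=36: INC max by 6): total unchanged
  event 6 (t=43: DEC max by 11): total unchanged
  event 7 (t=50: DEC max by 4): total unchanged
  event 8 (t=60: SET max = -1): total unchanged
  event 9 (t=63: DEC count by 15): total unchanged
Final: total = -4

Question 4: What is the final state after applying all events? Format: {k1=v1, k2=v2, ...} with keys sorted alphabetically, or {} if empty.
  after event 1 (t=1: SET total = -10): {total=-10}
  after event 2 (t=11: SET count = -11): {count=-11, total=-10}
  after event 3 (t=17: SET total = -5): {count=-11, total=-5}
  after event 4 (t=27: SET total = -4): {count=-11, total=-4}
  after event 5 (t=36: INC max by 6): {count=-11, max=6, total=-4}
  after event 6 (t=43: DEC max by 11): {count=-11, max=-5, total=-4}
  after event 7 (t=50: DEC max by 4): {count=-11, max=-9, total=-4}
  after event 8 (t=60: SET max = -1): {count=-11, max=-1, total=-4}
  after event 9 (t=63: DEC count by 15): {count=-26, max=-1, total=-4}

Answer: {count=-26, max=-1, total=-4}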